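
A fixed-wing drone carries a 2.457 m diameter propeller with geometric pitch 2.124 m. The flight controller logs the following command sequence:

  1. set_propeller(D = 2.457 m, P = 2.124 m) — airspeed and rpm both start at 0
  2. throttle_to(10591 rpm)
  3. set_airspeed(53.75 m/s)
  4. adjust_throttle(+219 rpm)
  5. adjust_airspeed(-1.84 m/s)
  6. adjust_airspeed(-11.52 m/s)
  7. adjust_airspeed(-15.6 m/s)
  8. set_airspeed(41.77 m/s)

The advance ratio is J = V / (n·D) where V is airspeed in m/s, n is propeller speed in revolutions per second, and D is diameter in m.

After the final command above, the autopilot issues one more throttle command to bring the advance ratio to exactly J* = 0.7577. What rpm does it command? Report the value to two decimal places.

rpm = 1346.21

set_propeller: D = 2.457 m, P = 2.124 m (p = P/D = 0.864469); state ← (V=0, rpm=0)
throttle_to(10591): rpm ← 10591
set_airspeed(53.75): V ← 53.75 m/s
adjust_throttle(+219): rpm ← 10591 +219 = 10810
adjust_airspeed(-1.84): V ← 53.75 -1.84 = 51.91 m/s
adjust_airspeed(-11.52): V ← 51.91 -11.52 = 40.39 m/s
adjust_airspeed(-15.6): V ← 40.39 -15.6 = 24.79 m/s
set_airspeed(41.77): V ← 41.77 m/s
final state: V = 41.77 m/s, rpm = 10810 → n = rpm/60 = 180.166667 rev/s
target J* = 0.7577; solve J* = V/(n·D) for n: n = V/(J*·D) = 41.77/(0.7577 × 2.457) = 22.436858 rev/s
rpm = 60·n = 1346.211456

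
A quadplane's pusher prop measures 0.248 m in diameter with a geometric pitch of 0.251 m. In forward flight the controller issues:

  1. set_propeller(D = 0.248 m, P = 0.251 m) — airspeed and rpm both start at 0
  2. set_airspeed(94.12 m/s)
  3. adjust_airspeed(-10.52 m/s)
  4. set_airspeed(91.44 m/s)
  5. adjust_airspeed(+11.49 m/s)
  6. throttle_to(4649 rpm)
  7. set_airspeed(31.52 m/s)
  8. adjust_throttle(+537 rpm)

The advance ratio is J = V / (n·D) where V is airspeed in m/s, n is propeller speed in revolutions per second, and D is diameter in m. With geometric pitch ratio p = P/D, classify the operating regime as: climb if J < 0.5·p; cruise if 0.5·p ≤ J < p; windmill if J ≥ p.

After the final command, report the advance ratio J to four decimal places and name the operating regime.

J = 1.4705, regime = windmill

set_propeller: D = 0.248 m, P = 0.251 m (p = P/D = 1.012097); state ← (V=0, rpm=0)
set_airspeed(94.12): V ← 94.12 m/s
adjust_airspeed(-10.52): V ← 94.12 -10.52 = 83.6 m/s
set_airspeed(91.44): V ← 91.44 m/s
adjust_airspeed(+11.49): V ← 91.44 +11.49 = 102.93 m/s
throttle_to(4649): rpm ← 4649
set_airspeed(31.52): V ← 31.52 m/s
adjust_throttle(+537): rpm ← 4649 +537 = 5186
final state: V = 31.52 m/s, rpm = 5186 → n = rpm/60 = 86.433333 rev/s
J = V / (n·D) = 31.52 / (86.433333 × 0.248) = 1.470460
regime bands: climb J<0.5060 | cruise [0.5060, 1.0121) | windmill J≥1.0121
J = 1.4705 → windmill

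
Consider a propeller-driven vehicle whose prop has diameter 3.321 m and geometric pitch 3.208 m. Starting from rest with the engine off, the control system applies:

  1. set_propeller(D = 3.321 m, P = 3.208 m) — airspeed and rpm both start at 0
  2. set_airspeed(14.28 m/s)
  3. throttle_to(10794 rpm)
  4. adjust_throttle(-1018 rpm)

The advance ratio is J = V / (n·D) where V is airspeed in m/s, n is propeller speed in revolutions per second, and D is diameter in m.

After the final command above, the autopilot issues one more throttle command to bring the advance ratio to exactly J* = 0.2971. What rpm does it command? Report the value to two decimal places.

set_propeller: D = 3.321 m, P = 3.208 m (p = P/D = 0.965974); state ← (V=0, rpm=0)
set_airspeed(14.28): V ← 14.28 m/s
throttle_to(10794): rpm ← 10794
adjust_throttle(-1018): rpm ← 10794 -1018 = 9776
final state: V = 14.28 m/s, rpm = 9776 → n = rpm/60 = 162.933333 rev/s
target J* = 0.2971; solve J* = V/(n·D) for n: n = V/(J*·D) = 14.28/(0.2971 × 3.321) = 14.472937 rev/s
rpm = 60·n = 868.376237

rpm = 868.38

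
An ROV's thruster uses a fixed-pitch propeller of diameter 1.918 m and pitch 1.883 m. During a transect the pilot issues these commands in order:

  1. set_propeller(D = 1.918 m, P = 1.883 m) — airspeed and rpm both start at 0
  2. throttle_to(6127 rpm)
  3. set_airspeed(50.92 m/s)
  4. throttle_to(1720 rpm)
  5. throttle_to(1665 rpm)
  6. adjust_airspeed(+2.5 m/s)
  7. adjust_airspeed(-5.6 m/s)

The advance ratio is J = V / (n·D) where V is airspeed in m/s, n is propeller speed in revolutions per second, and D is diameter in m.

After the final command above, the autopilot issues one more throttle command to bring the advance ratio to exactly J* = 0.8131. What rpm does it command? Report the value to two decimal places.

set_propeller: D = 1.918 m, P = 1.883 m (p = P/D = 0.981752); state ← (V=0, rpm=0)
throttle_to(6127): rpm ← 6127
set_airspeed(50.92): V ← 50.92 m/s
throttle_to(1720): rpm ← 1720
throttle_to(1665): rpm ← 1665
adjust_airspeed(+2.5): V ← 50.92 +2.5 = 53.42 m/s
adjust_airspeed(-5.6): V ← 53.42 -5.6 = 47.82 m/s
final state: V = 47.82 m/s, rpm = 1665 → n = rpm/60 = 27.750000 rev/s
target J* = 0.8131; solve J* = V/(n·D) for n: n = V/(J*·D) = 47.82/(0.8131 × 1.918) = 30.663167 rev/s
rpm = 60·n = 1839.790018

rpm = 1839.79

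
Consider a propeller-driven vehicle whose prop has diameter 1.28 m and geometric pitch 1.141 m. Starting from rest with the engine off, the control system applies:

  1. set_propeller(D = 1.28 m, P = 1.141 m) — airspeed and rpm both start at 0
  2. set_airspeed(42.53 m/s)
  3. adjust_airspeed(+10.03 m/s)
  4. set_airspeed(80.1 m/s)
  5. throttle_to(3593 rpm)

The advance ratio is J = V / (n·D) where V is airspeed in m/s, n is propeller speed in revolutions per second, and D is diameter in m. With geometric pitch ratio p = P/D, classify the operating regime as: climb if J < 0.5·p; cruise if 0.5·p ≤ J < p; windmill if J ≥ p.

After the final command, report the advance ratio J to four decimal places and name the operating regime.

set_propeller: D = 1.28 m, P = 1.141 m (p = P/D = 0.891406); state ← (V=0, rpm=0)
set_airspeed(42.53): V ← 42.53 m/s
adjust_airspeed(+10.03): V ← 42.53 +10.03 = 52.56 m/s
set_airspeed(80.1): V ← 80.1 m/s
throttle_to(3593): rpm ← 3593
final state: V = 80.1 m/s, rpm = 3593 → n = rpm/60 = 59.883333 rev/s
J = V / (n·D) = 80.1 / (59.883333 × 1.28) = 1.045001
regime bands: climb J<0.4457 | cruise [0.4457, 0.8914) | windmill J≥0.8914
J = 1.0450 → windmill

J = 1.0450, regime = windmill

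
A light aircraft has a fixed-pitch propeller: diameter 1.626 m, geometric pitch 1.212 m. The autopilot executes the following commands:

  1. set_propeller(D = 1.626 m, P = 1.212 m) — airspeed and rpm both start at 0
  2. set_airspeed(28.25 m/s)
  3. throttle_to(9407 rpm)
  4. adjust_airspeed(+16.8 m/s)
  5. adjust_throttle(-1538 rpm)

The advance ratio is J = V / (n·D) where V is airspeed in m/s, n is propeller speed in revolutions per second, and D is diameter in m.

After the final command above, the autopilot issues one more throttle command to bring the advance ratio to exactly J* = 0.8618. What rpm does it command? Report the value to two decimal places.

rpm = 1928.94

set_propeller: D = 1.626 m, P = 1.212 m (p = P/D = 0.745387); state ← (V=0, rpm=0)
set_airspeed(28.25): V ← 28.25 m/s
throttle_to(9407): rpm ← 9407
adjust_airspeed(+16.8): V ← 28.25 +16.8 = 45.05 m/s
adjust_throttle(-1538): rpm ← 9407 -1538 = 7869
final state: V = 45.05 m/s, rpm = 7869 → n = rpm/60 = 131.150000 rev/s
target J* = 0.8618; solve J* = V/(n·D) for n: n = V/(J*·D) = 45.05/(0.8618 × 1.626) = 32.149022 rev/s
rpm = 60·n = 1928.941313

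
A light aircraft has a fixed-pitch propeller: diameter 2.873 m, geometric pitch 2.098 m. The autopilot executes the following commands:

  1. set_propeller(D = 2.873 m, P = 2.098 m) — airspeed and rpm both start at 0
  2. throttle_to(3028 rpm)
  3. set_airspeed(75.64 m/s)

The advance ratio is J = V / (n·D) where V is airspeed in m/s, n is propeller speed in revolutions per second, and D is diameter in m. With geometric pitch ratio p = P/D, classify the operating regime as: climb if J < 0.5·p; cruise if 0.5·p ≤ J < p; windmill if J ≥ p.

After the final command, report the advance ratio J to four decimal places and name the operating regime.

J = 0.5217, regime = cruise

set_propeller: D = 2.873 m, P = 2.098 m (p = P/D = 0.730247); state ← (V=0, rpm=0)
throttle_to(3028): rpm ← 3028
set_airspeed(75.64): V ← 75.64 m/s
final state: V = 75.64 m/s, rpm = 3028 → n = rpm/60 = 50.466667 rev/s
J = V / (n·D) = 75.64 / (50.466667 × 2.873) = 0.521689
regime bands: climb J<0.3651 | cruise [0.3651, 0.7302) | windmill J≥0.7302
J = 0.5217 → cruise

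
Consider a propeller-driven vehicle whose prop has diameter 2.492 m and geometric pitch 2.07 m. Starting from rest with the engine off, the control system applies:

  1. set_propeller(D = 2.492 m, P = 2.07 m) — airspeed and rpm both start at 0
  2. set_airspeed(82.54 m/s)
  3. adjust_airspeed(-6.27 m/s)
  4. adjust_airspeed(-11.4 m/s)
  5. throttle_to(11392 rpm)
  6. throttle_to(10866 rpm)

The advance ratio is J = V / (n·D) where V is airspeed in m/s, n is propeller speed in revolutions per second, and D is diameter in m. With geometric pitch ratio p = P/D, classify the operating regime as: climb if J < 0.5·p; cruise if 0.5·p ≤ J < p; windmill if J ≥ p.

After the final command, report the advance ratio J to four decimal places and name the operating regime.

J = 0.1437, regime = climb

set_propeller: D = 2.492 m, P = 2.07 m (p = P/D = 0.830658); state ← (V=0, rpm=0)
set_airspeed(82.54): V ← 82.54 m/s
adjust_airspeed(-6.27): V ← 82.54 -6.27 = 76.27 m/s
adjust_airspeed(-11.4): V ← 76.27 -11.4 = 64.87 m/s
throttle_to(11392): rpm ← 11392
throttle_to(10866): rpm ← 10866
final state: V = 64.87 m/s, rpm = 10866 → n = rpm/60 = 181.100000 rev/s
J = V / (n·D) = 64.87 / (181.100000 × 2.492) = 0.143740
regime bands: climb J<0.4153 | cruise [0.4153, 0.8307) | windmill J≥0.8307
J = 0.1437 → climb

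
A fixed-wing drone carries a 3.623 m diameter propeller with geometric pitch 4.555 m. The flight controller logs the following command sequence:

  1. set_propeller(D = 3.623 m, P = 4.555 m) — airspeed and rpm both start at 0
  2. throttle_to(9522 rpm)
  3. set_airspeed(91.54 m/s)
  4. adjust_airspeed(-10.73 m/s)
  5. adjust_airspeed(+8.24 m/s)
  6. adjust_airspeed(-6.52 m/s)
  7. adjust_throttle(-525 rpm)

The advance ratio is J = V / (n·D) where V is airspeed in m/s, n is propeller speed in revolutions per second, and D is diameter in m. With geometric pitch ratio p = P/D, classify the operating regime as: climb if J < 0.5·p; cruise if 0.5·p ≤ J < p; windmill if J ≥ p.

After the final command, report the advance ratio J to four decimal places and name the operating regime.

set_propeller: D = 3.623 m, P = 4.555 m (p = P/D = 1.257245); state ← (V=0, rpm=0)
throttle_to(9522): rpm ← 9522
set_airspeed(91.54): V ← 91.54 m/s
adjust_airspeed(-10.73): V ← 91.54 -10.73 = 80.81 m/s
adjust_airspeed(+8.24): V ← 80.81 +8.24 = 89.05 m/s
adjust_airspeed(-6.52): V ← 89.05 -6.52 = 82.53 m/s
adjust_throttle(-525): rpm ← 9522 -525 = 8997
final state: V = 82.53 m/s, rpm = 8997 → n = rpm/60 = 149.950000 rev/s
J = V / (n·D) = 82.53 / (149.950000 × 3.623) = 0.151914
regime bands: climb J<0.6286 | cruise [0.6286, 1.2572) | windmill J≥1.2572
J = 0.1519 → climb

J = 0.1519, regime = climb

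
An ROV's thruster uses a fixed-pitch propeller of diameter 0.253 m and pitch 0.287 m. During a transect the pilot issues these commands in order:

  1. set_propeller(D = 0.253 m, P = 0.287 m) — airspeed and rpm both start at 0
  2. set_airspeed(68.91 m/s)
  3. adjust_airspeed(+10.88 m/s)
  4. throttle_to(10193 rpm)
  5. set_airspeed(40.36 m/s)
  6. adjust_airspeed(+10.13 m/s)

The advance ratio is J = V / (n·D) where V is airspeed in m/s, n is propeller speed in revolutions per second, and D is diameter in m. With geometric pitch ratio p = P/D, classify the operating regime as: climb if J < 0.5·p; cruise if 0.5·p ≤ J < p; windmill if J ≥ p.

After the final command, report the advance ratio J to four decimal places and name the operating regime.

set_propeller: D = 0.253 m, P = 0.287 m (p = P/D = 1.134387); state ← (V=0, rpm=0)
set_airspeed(68.91): V ← 68.91 m/s
adjust_airspeed(+10.88): V ← 68.91 +10.88 = 79.79 m/s
throttle_to(10193): rpm ← 10193
set_airspeed(40.36): V ← 40.36 m/s
adjust_airspeed(+10.13): V ← 40.36 +10.13 = 50.49 m/s
final state: V = 50.49 m/s, rpm = 10193 → n = rpm/60 = 169.883333 rev/s
J = V / (n·D) = 50.49 / (169.883333 × 0.253) = 1.174719
regime bands: climb J<0.5672 | cruise [0.5672, 1.1344) | windmill J≥1.1344
J = 1.1747 → windmill

J = 1.1747, regime = windmill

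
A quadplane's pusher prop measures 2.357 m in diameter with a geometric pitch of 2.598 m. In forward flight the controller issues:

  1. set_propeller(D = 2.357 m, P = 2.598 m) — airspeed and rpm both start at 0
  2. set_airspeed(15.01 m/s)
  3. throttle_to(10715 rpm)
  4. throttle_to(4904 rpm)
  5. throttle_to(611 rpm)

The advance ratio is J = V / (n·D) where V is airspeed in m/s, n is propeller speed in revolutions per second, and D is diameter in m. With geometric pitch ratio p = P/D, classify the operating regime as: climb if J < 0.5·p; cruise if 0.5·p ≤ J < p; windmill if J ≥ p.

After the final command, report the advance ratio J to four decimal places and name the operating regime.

set_propeller: D = 2.357 m, P = 2.598 m (p = P/D = 1.102249); state ← (V=0, rpm=0)
set_airspeed(15.01): V ← 15.01 m/s
throttle_to(10715): rpm ← 10715
throttle_to(4904): rpm ← 4904
throttle_to(611): rpm ← 611
final state: V = 15.01 m/s, rpm = 611 → n = rpm/60 = 10.183333 rev/s
J = V / (n·D) = 15.01 / (10.183333 × 2.357) = 0.625362
regime bands: climb J<0.5511 | cruise [0.5511, 1.1022) | windmill J≥1.1022
J = 0.6254 → cruise

J = 0.6254, regime = cruise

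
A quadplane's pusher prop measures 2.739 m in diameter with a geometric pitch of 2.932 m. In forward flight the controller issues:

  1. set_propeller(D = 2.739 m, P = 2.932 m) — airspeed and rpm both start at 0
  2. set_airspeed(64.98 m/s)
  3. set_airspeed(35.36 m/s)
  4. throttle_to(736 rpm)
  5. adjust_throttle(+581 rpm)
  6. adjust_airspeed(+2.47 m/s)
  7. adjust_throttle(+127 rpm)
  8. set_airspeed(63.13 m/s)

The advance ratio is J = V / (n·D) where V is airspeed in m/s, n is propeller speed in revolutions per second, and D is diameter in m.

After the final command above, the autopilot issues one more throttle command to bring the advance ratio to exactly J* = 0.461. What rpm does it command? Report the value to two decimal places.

rpm = 2999.81

set_propeller: D = 2.739 m, P = 2.932 m (p = P/D = 1.070464); state ← (V=0, rpm=0)
set_airspeed(64.98): V ← 64.98 m/s
set_airspeed(35.36): V ← 35.36 m/s
throttle_to(736): rpm ← 736
adjust_throttle(+581): rpm ← 736 +581 = 1317
adjust_airspeed(+2.47): V ← 35.36 +2.47 = 37.83 m/s
adjust_throttle(+127): rpm ← 1317 +127 = 1444
set_airspeed(63.13): V ← 63.13 m/s
final state: V = 63.13 m/s, rpm = 1444 → n = rpm/60 = 24.066667 rev/s
target J* = 0.461; solve J* = V/(n·D) for n: n = V/(J*·D) = 63.13/(0.461 × 2.739) = 49.996872 rev/s
rpm = 60·n = 2999.812304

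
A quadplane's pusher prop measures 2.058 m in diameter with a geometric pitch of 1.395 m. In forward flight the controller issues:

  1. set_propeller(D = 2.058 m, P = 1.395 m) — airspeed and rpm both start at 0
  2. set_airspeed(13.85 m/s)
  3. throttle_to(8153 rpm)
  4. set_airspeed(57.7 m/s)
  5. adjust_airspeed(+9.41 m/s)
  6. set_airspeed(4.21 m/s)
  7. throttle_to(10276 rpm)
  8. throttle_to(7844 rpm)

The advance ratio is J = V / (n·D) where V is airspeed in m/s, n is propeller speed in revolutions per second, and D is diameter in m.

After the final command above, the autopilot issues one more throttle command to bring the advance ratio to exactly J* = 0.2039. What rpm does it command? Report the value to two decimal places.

set_propeller: D = 2.058 m, P = 1.395 m (p = P/D = 0.677843); state ← (V=0, rpm=0)
set_airspeed(13.85): V ← 13.85 m/s
throttle_to(8153): rpm ← 8153
set_airspeed(57.7): V ← 57.7 m/s
adjust_airspeed(+9.41): V ← 57.7 +9.41 = 67.11 m/s
set_airspeed(4.21): V ← 4.21 m/s
throttle_to(10276): rpm ← 10276
throttle_to(7844): rpm ← 7844
final state: V = 4.21 m/s, rpm = 7844 → n = rpm/60 = 130.733333 rev/s
target J* = 0.2039; solve J* = V/(n·D) for n: n = V/(J*·D) = 4.21/(0.2039 × 2.058) = 10.032739 rev/s
rpm = 60·n = 601.964320

rpm = 601.96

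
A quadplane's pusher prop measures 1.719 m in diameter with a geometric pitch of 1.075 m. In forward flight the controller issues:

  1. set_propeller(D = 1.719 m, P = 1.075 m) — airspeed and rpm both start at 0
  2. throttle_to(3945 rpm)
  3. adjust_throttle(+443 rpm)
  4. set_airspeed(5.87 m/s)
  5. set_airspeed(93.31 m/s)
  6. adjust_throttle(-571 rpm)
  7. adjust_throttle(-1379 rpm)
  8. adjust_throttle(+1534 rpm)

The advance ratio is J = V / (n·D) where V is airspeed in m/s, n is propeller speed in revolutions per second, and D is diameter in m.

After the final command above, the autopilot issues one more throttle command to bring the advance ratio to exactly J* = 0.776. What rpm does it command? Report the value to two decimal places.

set_propeller: D = 1.719 m, P = 1.075 m (p = P/D = 0.625364); state ← (V=0, rpm=0)
throttle_to(3945): rpm ← 3945
adjust_throttle(+443): rpm ← 3945 +443 = 4388
set_airspeed(5.87): V ← 5.87 m/s
set_airspeed(93.31): V ← 93.31 m/s
adjust_throttle(-571): rpm ← 4388 -571 = 3817
adjust_throttle(-1379): rpm ← 3817 -1379 = 2438
adjust_throttle(+1534): rpm ← 2438 +1534 = 3972
final state: V = 93.31 m/s, rpm = 3972 → n = rpm/60 = 66.200000 rev/s
target J* = 0.776; solve J* = V/(n·D) for n: n = V/(J*·D) = 93.31/(0.776 × 1.719) = 69.950463 rev/s
rpm = 60·n = 4197.027761

rpm = 4197.03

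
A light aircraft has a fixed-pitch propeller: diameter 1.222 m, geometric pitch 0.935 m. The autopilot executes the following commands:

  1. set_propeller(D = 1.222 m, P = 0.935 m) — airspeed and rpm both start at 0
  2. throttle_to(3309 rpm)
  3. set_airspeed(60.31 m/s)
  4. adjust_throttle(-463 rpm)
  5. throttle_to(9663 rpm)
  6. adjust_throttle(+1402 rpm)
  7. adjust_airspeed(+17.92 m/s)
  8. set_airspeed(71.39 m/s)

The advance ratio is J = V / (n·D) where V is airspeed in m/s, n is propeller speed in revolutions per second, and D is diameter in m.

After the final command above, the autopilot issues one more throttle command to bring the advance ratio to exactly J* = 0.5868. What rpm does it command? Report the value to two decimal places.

set_propeller: D = 1.222 m, P = 0.935 m (p = P/D = 0.765139); state ← (V=0, rpm=0)
throttle_to(3309): rpm ← 3309
set_airspeed(60.31): V ← 60.31 m/s
adjust_throttle(-463): rpm ← 3309 -463 = 2846
throttle_to(9663): rpm ← 9663
adjust_throttle(+1402): rpm ← 9663 +1402 = 11065
adjust_airspeed(+17.92): V ← 60.31 +17.92 = 78.23 m/s
set_airspeed(71.39): V ← 71.39 m/s
final state: V = 71.39 m/s, rpm = 11065 → n = rpm/60 = 184.416667 rev/s
target J* = 0.5868; solve J* = V/(n·D) for n: n = V/(J*·D) = 71.39/(0.5868 × 1.222) = 99.557979 rev/s
rpm = 60·n = 5973.478725

rpm = 5973.48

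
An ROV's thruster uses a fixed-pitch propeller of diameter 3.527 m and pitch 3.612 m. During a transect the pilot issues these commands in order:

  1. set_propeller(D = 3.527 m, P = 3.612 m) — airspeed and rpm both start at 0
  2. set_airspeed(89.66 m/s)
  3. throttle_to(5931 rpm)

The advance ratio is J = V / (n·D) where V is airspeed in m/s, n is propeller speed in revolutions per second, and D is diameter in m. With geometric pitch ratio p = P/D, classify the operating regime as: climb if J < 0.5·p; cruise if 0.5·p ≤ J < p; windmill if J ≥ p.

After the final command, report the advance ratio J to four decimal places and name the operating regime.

J = 0.2572, regime = climb

set_propeller: D = 3.527 m, P = 3.612 m (p = P/D = 1.024100); state ← (V=0, rpm=0)
set_airspeed(89.66): V ← 89.66 m/s
throttle_to(5931): rpm ← 5931
final state: V = 89.66 m/s, rpm = 5931 → n = rpm/60 = 98.850000 rev/s
J = V / (n·D) = 89.66 / (98.850000 × 3.527) = 0.257168
regime bands: climb J<0.5120 | cruise [0.5120, 1.0241) | windmill J≥1.0241
J = 0.2572 → climb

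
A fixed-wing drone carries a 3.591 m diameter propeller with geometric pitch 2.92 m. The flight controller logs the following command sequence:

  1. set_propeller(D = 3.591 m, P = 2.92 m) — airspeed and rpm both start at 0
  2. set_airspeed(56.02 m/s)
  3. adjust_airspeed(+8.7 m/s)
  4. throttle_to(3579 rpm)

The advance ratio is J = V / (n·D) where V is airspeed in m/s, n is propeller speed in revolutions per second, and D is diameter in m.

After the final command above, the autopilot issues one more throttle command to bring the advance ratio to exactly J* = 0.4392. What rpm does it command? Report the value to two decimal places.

set_propeller: D = 3.591 m, P = 2.92 m (p = P/D = 0.813144); state ← (V=0, rpm=0)
set_airspeed(56.02): V ← 56.02 m/s
adjust_airspeed(+8.7): V ← 56.02 +8.7 = 64.72 m/s
throttle_to(3579): rpm ← 3579
final state: V = 64.72 m/s, rpm = 3579 → n = rpm/60 = 59.650000 rev/s
target J* = 0.4392; solve J* = V/(n·D) for n: n = V/(J*·D) = 64.72/(0.4392 × 3.591) = 41.035599 rev/s
rpm = 60·n = 2462.135911

rpm = 2462.14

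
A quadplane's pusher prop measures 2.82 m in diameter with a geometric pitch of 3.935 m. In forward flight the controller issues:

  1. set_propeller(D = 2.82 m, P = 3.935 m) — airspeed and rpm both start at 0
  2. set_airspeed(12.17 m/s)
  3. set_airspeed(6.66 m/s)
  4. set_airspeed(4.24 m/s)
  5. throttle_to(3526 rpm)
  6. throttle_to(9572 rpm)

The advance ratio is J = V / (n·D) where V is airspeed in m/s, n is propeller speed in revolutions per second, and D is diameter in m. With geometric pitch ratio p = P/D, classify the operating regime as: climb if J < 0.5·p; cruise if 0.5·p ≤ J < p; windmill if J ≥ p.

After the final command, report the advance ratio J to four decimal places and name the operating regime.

set_propeller: D = 2.82 m, P = 3.935 m (p = P/D = 1.395390); state ← (V=0, rpm=0)
set_airspeed(12.17): V ← 12.17 m/s
set_airspeed(6.66): V ← 6.66 m/s
set_airspeed(4.24): V ← 4.24 m/s
throttle_to(3526): rpm ← 3526
throttle_to(9572): rpm ← 9572
final state: V = 4.24 m/s, rpm = 9572 → n = rpm/60 = 159.533333 rev/s
J = V / (n·D) = 4.24 / (159.533333 × 2.82) = 0.009425
regime bands: climb J<0.6977 | cruise [0.6977, 1.3954) | windmill J≥1.3954
J = 0.0094 → climb

J = 0.0094, regime = climb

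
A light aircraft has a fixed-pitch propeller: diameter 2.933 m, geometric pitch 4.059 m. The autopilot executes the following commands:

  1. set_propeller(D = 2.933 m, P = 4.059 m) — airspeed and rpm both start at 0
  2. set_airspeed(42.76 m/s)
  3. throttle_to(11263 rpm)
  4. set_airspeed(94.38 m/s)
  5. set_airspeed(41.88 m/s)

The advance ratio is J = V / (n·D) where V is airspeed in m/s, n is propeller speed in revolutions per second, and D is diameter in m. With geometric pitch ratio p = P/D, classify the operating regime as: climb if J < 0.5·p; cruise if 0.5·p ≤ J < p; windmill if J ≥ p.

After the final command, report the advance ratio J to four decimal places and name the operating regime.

set_propeller: D = 2.933 m, P = 4.059 m (p = P/D = 1.383907); state ← (V=0, rpm=0)
set_airspeed(42.76): V ← 42.76 m/s
throttle_to(11263): rpm ← 11263
set_airspeed(94.38): V ← 94.38 m/s
set_airspeed(41.88): V ← 41.88 m/s
final state: V = 41.88 m/s, rpm = 11263 → n = rpm/60 = 187.716667 rev/s
J = V / (n·D) = 41.88 / (187.716667 × 2.933) = 0.076066
regime bands: climb J<0.6920 | cruise [0.6920, 1.3839) | windmill J≥1.3839
J = 0.0761 → climb

J = 0.0761, regime = climb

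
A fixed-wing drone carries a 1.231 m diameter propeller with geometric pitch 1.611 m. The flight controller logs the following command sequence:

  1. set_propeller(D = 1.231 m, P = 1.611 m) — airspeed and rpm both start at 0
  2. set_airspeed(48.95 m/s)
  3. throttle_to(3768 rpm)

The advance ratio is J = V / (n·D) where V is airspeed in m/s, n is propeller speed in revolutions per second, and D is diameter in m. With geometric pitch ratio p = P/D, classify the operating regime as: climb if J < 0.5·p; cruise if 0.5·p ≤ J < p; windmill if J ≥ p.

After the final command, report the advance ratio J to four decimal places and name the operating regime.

J = 0.6332, regime = climb

set_propeller: D = 1.231 m, P = 1.611 m (p = P/D = 1.308692); state ← (V=0, rpm=0)
set_airspeed(48.95): V ← 48.95 m/s
throttle_to(3768): rpm ← 3768
final state: V = 48.95 m/s, rpm = 3768 → n = rpm/60 = 62.800000 rev/s
J = V / (n·D) = 48.95 / (62.800000 × 1.231) = 0.633191
regime bands: climb J<0.6543 | cruise [0.6543, 1.3087) | windmill J≥1.3087
J = 0.6332 → climb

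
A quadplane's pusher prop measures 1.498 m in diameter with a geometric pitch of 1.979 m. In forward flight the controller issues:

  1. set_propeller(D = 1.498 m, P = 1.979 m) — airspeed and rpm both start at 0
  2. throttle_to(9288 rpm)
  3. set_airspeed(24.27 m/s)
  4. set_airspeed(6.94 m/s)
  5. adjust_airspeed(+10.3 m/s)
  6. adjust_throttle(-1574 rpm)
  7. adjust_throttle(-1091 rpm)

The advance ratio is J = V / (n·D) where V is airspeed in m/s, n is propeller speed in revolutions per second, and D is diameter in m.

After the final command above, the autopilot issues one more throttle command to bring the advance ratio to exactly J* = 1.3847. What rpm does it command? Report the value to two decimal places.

rpm = 498.68

set_propeller: D = 1.498 m, P = 1.979 m (p = P/D = 1.321095); state ← (V=0, rpm=0)
throttle_to(9288): rpm ← 9288
set_airspeed(24.27): V ← 24.27 m/s
set_airspeed(6.94): V ← 6.94 m/s
adjust_airspeed(+10.3): V ← 6.94 +10.3 = 17.24 m/s
adjust_throttle(-1574): rpm ← 9288 -1574 = 7714
adjust_throttle(-1091): rpm ← 7714 -1091 = 6623
final state: V = 17.24 m/s, rpm = 6623 → n = rpm/60 = 110.383333 rev/s
target J* = 1.3847; solve J* = V/(n·D) for n: n = V/(J*·D) = 17.24/(1.3847 × 1.498) = 8.311315 rev/s
rpm = 60·n = 498.678915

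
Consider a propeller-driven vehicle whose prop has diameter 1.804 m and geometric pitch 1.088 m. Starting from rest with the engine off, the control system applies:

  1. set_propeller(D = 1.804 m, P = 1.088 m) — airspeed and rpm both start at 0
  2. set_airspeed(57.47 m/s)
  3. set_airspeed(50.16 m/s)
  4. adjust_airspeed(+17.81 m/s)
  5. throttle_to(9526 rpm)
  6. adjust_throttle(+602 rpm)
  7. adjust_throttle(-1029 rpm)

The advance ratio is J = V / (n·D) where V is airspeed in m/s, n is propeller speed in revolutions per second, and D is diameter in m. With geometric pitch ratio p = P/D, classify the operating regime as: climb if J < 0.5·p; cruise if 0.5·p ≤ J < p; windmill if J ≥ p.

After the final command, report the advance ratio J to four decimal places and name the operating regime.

J = 0.2484, regime = climb

set_propeller: D = 1.804 m, P = 1.088 m (p = P/D = 0.603104); state ← (V=0, rpm=0)
set_airspeed(57.47): V ← 57.47 m/s
set_airspeed(50.16): V ← 50.16 m/s
adjust_airspeed(+17.81): V ← 50.16 +17.81 = 67.97 m/s
throttle_to(9526): rpm ← 9526
adjust_throttle(+602): rpm ← 9526 +602 = 10128
adjust_throttle(-1029): rpm ← 10128 -1029 = 9099
final state: V = 67.97 m/s, rpm = 9099 → n = rpm/60 = 151.650000 rev/s
J = V / (n·D) = 67.97 / (151.650000 × 1.804) = 0.248450
regime bands: climb J<0.3016 | cruise [0.3016, 0.6031) | windmill J≥0.6031
J = 0.2484 → climb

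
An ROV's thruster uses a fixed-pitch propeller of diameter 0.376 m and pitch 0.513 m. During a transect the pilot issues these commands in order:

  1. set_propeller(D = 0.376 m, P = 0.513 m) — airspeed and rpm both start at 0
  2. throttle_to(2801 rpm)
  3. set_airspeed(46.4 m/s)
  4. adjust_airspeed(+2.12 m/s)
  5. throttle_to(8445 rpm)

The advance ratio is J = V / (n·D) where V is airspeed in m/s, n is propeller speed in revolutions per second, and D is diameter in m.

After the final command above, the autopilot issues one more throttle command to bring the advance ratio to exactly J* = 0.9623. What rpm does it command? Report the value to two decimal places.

rpm = 8045.88

set_propeller: D = 0.376 m, P = 0.513 m (p = P/D = 1.364362); state ← (V=0, rpm=0)
throttle_to(2801): rpm ← 2801
set_airspeed(46.4): V ← 46.4 m/s
adjust_airspeed(+2.12): V ← 46.4 +2.12 = 48.52 m/s
throttle_to(8445): rpm ← 8445
final state: V = 48.52 m/s, rpm = 8445 → n = rpm/60 = 140.750000 rev/s
target J* = 0.9623; solve J* = V/(n·D) for n: n = V/(J*·D) = 48.52/(0.9623 × 0.376) = 134.098050 rev/s
rpm = 60·n = 8045.882980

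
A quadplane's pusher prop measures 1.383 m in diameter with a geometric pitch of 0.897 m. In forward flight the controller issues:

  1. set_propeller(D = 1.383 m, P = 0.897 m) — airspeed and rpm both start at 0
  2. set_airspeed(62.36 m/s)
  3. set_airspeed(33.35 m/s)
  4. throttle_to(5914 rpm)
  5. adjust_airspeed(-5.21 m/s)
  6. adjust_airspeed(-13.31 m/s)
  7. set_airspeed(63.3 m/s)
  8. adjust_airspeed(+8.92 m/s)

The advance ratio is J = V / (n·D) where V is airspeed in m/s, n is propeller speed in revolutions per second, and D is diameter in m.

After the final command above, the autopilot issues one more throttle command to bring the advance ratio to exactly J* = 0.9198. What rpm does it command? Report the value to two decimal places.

rpm = 3406.38

set_propeller: D = 1.383 m, P = 0.897 m (p = P/D = 0.648590); state ← (V=0, rpm=0)
set_airspeed(62.36): V ← 62.36 m/s
set_airspeed(33.35): V ← 33.35 m/s
throttle_to(5914): rpm ← 5914
adjust_airspeed(-5.21): V ← 33.35 -5.21 = 28.14 m/s
adjust_airspeed(-13.31): V ← 28.14 -13.31 = 14.83 m/s
set_airspeed(63.3): V ← 63.3 m/s
adjust_airspeed(+8.92): V ← 63.3 +8.92 = 72.22 m/s
final state: V = 72.22 m/s, rpm = 5914 → n = rpm/60 = 98.566667 rev/s
target J* = 0.9198; solve J* = V/(n·D) for n: n = V/(J*·D) = 72.22/(0.9198 × 1.383) = 56.773007 rev/s
rpm = 60·n = 3406.380431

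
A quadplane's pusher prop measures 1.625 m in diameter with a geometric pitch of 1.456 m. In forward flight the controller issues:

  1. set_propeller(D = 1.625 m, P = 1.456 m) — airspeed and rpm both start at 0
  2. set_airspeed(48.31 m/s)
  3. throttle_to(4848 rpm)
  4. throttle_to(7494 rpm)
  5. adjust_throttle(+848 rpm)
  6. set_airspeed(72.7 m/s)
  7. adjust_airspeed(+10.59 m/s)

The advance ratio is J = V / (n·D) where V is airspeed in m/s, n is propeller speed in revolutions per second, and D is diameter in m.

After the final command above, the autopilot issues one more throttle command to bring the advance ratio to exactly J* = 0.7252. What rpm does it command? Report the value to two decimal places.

set_propeller: D = 1.625 m, P = 1.456 m (p = P/D = 0.896000); state ← (V=0, rpm=0)
set_airspeed(48.31): V ← 48.31 m/s
throttle_to(4848): rpm ← 4848
throttle_to(7494): rpm ← 7494
adjust_throttle(+848): rpm ← 7494 +848 = 8342
set_airspeed(72.7): V ← 72.7 m/s
adjust_airspeed(+10.59): V ← 72.7 +10.59 = 83.29 m/s
final state: V = 83.29 m/s, rpm = 8342 → n = rpm/60 = 139.033333 rev/s
target J* = 0.7252; solve J* = V/(n·D) for n: n = V/(J*·D) = 83.29/(0.7252 × 1.625) = 70.677585 rev/s
rpm = 60·n = 4240.655098

rpm = 4240.66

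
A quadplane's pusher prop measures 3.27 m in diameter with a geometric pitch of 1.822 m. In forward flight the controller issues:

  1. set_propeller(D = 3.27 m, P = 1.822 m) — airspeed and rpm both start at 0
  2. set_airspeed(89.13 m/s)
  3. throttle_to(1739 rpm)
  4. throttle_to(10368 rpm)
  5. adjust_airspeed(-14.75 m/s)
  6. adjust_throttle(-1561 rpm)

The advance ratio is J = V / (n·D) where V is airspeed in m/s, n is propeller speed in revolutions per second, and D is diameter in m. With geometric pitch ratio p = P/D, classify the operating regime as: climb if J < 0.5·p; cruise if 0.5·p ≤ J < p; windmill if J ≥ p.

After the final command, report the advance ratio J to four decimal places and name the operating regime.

set_propeller: D = 3.27 m, P = 1.822 m (p = P/D = 0.557187); state ← (V=0, rpm=0)
set_airspeed(89.13): V ← 89.13 m/s
throttle_to(1739): rpm ← 1739
throttle_to(10368): rpm ← 10368
adjust_airspeed(-14.75): V ← 89.13 -14.75 = 74.38 m/s
adjust_throttle(-1561): rpm ← 10368 -1561 = 8807
final state: V = 74.38 m/s, rpm = 8807 → n = rpm/60 = 146.783333 rev/s
J = V / (n·D) = 74.38 / (146.783333 × 3.27) = 0.154964
regime bands: climb J<0.2786 | cruise [0.2786, 0.5572) | windmill J≥0.5572
J = 0.1550 → climb

J = 0.1550, regime = climb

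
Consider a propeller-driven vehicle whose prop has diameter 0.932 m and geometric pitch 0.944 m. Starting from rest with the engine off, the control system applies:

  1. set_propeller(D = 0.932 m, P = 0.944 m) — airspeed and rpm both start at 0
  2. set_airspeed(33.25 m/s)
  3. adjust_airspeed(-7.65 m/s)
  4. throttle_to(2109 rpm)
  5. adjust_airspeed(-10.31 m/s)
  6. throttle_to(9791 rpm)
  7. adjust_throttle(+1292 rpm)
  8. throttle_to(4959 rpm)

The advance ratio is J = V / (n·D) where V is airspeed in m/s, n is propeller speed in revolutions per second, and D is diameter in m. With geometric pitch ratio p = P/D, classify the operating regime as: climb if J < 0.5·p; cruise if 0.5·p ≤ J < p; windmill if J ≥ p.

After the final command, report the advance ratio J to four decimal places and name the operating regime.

J = 0.1985, regime = climb

set_propeller: D = 0.932 m, P = 0.944 m (p = P/D = 1.012876); state ← (V=0, rpm=0)
set_airspeed(33.25): V ← 33.25 m/s
adjust_airspeed(-7.65): V ← 33.25 -7.65 = 25.6 m/s
throttle_to(2109): rpm ← 2109
adjust_airspeed(-10.31): V ← 25.6 -10.31 = 15.29 m/s
throttle_to(9791): rpm ← 9791
adjust_throttle(+1292): rpm ← 9791 +1292 = 11083
throttle_to(4959): rpm ← 4959
final state: V = 15.29 m/s, rpm = 4959 → n = rpm/60 = 82.650000 rev/s
J = V / (n·D) = 15.29 / (82.650000 × 0.932) = 0.198495
regime bands: climb J<0.5064 | cruise [0.5064, 1.0129) | windmill J≥1.0129
J = 0.1985 → climb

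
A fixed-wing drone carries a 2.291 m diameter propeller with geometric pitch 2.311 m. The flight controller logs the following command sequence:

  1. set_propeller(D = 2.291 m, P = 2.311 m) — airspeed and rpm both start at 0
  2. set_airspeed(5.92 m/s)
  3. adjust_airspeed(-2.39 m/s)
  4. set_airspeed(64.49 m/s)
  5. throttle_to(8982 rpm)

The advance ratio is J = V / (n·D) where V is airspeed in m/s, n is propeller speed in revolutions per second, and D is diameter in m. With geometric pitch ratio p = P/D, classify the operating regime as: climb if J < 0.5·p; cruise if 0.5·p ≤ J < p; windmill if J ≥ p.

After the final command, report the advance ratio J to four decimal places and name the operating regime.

set_propeller: D = 2.291 m, P = 2.311 m (p = P/D = 1.008730); state ← (V=0, rpm=0)
set_airspeed(5.92): V ← 5.92 m/s
adjust_airspeed(-2.39): V ← 5.92 -2.39 = 3.53 m/s
set_airspeed(64.49): V ← 64.49 m/s
throttle_to(8982): rpm ← 8982
final state: V = 64.49 m/s, rpm = 8982 → n = rpm/60 = 149.700000 rev/s
J = V / (n·D) = 64.49 / (149.700000 × 2.291) = 0.188038
regime bands: climb J<0.5044 | cruise [0.5044, 1.0087) | windmill J≥1.0087
J = 0.1880 → climb

J = 0.1880, regime = climb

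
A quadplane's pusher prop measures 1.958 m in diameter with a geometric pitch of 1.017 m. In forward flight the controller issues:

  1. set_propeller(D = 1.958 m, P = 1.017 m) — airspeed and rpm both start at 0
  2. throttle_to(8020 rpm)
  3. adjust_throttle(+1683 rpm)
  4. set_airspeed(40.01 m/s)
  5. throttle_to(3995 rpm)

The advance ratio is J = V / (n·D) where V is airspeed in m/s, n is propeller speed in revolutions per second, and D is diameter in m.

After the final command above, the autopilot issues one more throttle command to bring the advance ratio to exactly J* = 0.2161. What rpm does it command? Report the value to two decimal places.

rpm = 5673.52

set_propeller: D = 1.958 m, P = 1.017 m (p = P/D = 0.519408); state ← (V=0, rpm=0)
throttle_to(8020): rpm ← 8020
adjust_throttle(+1683): rpm ← 8020 +1683 = 9703
set_airspeed(40.01): V ← 40.01 m/s
throttle_to(3995): rpm ← 3995
final state: V = 40.01 m/s, rpm = 3995 → n = rpm/60 = 66.583333 rev/s
target J* = 0.2161; solve J* = V/(n·D) for n: n = V/(J*·D) = 40.01/(0.2161 × 1.958) = 94.558614 rev/s
rpm = 60·n = 5673.516829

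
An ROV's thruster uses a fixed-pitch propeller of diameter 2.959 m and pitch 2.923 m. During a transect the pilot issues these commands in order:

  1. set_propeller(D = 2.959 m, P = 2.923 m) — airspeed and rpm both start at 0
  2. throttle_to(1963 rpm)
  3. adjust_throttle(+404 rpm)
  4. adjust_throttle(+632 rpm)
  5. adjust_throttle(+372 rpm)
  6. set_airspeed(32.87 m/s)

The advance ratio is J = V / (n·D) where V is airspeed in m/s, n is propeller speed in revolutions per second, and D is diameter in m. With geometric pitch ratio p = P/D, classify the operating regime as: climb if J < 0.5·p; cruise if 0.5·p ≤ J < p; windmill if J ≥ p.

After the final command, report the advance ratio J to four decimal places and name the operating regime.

J = 0.1977, regime = climb

set_propeller: D = 2.959 m, P = 2.923 m (p = P/D = 0.987834); state ← (V=0, rpm=0)
throttle_to(1963): rpm ← 1963
adjust_throttle(+404): rpm ← 1963 +404 = 2367
adjust_throttle(+632): rpm ← 2367 +632 = 2999
adjust_throttle(+372): rpm ← 2999 +372 = 3371
set_airspeed(32.87): V ← 32.87 m/s
final state: V = 32.87 m/s, rpm = 3371 → n = rpm/60 = 56.183333 rev/s
J = V / (n·D) = 32.87 / (56.183333 × 2.959) = 0.197718
regime bands: climb J<0.4939 | cruise [0.4939, 0.9878) | windmill J≥0.9878
J = 0.1977 → climb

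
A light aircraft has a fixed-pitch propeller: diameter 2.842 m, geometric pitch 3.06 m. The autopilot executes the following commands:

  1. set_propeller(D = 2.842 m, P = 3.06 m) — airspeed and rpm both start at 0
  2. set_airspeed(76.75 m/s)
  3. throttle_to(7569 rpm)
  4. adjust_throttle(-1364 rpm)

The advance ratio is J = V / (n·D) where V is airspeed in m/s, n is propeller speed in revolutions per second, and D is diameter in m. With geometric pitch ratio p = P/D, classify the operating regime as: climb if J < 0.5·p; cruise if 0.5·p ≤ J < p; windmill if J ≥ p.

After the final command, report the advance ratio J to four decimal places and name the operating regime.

J = 0.2611, regime = climb

set_propeller: D = 2.842 m, P = 3.06 m (p = P/D = 1.076707); state ← (V=0, rpm=0)
set_airspeed(76.75): V ← 76.75 m/s
throttle_to(7569): rpm ← 7569
adjust_throttle(-1364): rpm ← 7569 -1364 = 6205
final state: V = 76.75 m/s, rpm = 6205 → n = rpm/60 = 103.416667 rev/s
J = V / (n·D) = 76.75 / (103.416667 × 2.842) = 0.261134
regime bands: climb J<0.5384 | cruise [0.5384, 1.0767) | windmill J≥1.0767
J = 0.2611 → climb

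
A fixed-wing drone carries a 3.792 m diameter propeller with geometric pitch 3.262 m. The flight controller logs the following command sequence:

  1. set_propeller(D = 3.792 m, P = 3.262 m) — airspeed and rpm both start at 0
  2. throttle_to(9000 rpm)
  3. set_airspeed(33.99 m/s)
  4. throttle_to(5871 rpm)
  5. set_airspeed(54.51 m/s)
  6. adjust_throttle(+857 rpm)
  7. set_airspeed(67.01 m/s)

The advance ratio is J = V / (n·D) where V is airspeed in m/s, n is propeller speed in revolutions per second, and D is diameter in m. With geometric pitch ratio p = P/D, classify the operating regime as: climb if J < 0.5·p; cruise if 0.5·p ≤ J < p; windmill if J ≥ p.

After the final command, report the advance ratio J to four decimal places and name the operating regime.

set_propeller: D = 3.792 m, P = 3.262 m (p = P/D = 0.860232); state ← (V=0, rpm=0)
throttle_to(9000): rpm ← 9000
set_airspeed(33.99): V ← 33.99 m/s
throttle_to(5871): rpm ← 5871
set_airspeed(54.51): V ← 54.51 m/s
adjust_throttle(+857): rpm ← 5871 +857 = 6728
set_airspeed(67.01): V ← 67.01 m/s
final state: V = 67.01 m/s, rpm = 6728 → n = rpm/60 = 112.133333 rev/s
J = V / (n·D) = 67.01 / (112.133333 × 3.792) = 0.157593
regime bands: climb J<0.4301 | cruise [0.4301, 0.8602) | windmill J≥0.8602
J = 0.1576 → climb

J = 0.1576, regime = climb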